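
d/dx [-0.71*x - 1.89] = -0.710000000000000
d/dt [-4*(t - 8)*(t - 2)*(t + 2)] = -12*t^2 + 64*t + 16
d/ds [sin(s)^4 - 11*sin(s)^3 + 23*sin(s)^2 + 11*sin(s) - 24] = (4*sin(s)^3 - 33*sin(s)^2 + 46*sin(s) + 11)*cos(s)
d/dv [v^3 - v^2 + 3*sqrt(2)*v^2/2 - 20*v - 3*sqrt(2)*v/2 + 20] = 3*v^2 - 2*v + 3*sqrt(2)*v - 20 - 3*sqrt(2)/2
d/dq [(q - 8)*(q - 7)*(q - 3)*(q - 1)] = 4*q^3 - 57*q^2 + 238*q - 269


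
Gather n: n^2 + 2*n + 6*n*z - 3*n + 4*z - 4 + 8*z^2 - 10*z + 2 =n^2 + n*(6*z - 1) + 8*z^2 - 6*z - 2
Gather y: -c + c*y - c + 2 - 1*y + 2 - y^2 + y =c*y - 2*c - y^2 + 4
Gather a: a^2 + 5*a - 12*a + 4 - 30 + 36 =a^2 - 7*a + 10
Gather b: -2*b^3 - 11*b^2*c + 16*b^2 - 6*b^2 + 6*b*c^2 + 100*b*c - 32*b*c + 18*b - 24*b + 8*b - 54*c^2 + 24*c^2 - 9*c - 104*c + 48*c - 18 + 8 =-2*b^3 + b^2*(10 - 11*c) + b*(6*c^2 + 68*c + 2) - 30*c^2 - 65*c - 10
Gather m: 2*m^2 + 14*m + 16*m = 2*m^2 + 30*m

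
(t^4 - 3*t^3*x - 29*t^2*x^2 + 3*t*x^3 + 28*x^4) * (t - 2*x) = t^5 - 5*t^4*x - 23*t^3*x^2 + 61*t^2*x^3 + 22*t*x^4 - 56*x^5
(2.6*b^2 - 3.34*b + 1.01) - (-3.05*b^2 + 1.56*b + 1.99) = 5.65*b^2 - 4.9*b - 0.98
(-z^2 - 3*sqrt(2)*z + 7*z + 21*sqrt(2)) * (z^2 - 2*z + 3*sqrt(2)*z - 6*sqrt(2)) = -z^4 - 6*sqrt(2)*z^3 + 9*z^3 - 32*z^2 + 54*sqrt(2)*z^2 - 84*sqrt(2)*z + 162*z - 252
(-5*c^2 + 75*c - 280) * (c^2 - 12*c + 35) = -5*c^4 + 135*c^3 - 1355*c^2 + 5985*c - 9800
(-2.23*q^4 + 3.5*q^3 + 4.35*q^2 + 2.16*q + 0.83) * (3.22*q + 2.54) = -7.1806*q^5 + 5.6058*q^4 + 22.897*q^3 + 18.0042*q^2 + 8.159*q + 2.1082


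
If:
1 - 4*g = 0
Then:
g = 1/4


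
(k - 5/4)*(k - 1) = k^2 - 9*k/4 + 5/4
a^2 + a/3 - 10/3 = (a - 5/3)*(a + 2)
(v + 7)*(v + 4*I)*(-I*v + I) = -I*v^3 + 4*v^2 - 6*I*v^2 + 24*v + 7*I*v - 28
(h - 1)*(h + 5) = h^2 + 4*h - 5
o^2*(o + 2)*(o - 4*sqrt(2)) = o^4 - 4*sqrt(2)*o^3 + 2*o^3 - 8*sqrt(2)*o^2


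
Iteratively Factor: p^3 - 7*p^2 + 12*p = (p - 4)*(p^2 - 3*p) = (p - 4)*(p - 3)*(p)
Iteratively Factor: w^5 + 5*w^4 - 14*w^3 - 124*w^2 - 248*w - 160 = (w + 2)*(w^4 + 3*w^3 - 20*w^2 - 84*w - 80) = (w + 2)^2*(w^3 + w^2 - 22*w - 40) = (w + 2)^3*(w^2 - w - 20) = (w + 2)^3*(w + 4)*(w - 5)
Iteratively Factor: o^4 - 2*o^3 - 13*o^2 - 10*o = (o + 2)*(o^3 - 4*o^2 - 5*o) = (o - 5)*(o + 2)*(o^2 + o) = o*(o - 5)*(o + 2)*(o + 1)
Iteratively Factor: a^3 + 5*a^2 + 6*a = (a + 3)*(a^2 + 2*a) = a*(a + 3)*(a + 2)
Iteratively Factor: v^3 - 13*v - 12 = (v - 4)*(v^2 + 4*v + 3) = (v - 4)*(v + 3)*(v + 1)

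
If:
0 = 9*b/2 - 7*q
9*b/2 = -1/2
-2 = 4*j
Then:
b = -1/9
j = -1/2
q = -1/14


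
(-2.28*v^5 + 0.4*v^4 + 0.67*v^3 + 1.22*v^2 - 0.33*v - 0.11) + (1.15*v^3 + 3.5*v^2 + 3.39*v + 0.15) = -2.28*v^5 + 0.4*v^4 + 1.82*v^3 + 4.72*v^2 + 3.06*v + 0.04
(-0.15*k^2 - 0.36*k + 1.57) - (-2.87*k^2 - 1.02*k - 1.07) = 2.72*k^2 + 0.66*k + 2.64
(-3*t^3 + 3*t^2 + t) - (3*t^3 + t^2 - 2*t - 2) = -6*t^3 + 2*t^2 + 3*t + 2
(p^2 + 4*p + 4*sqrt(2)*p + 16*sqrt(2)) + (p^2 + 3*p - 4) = 2*p^2 + 4*sqrt(2)*p + 7*p - 4 + 16*sqrt(2)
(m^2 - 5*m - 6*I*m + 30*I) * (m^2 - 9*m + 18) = m^4 - 14*m^3 - 6*I*m^3 + 63*m^2 + 84*I*m^2 - 90*m - 378*I*m + 540*I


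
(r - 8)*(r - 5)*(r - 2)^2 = r^4 - 17*r^3 + 96*r^2 - 212*r + 160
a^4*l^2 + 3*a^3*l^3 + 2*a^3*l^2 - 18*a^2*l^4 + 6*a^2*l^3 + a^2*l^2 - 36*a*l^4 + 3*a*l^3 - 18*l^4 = (a - 3*l)*(a + 6*l)*(a*l + l)^2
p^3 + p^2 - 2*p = p*(p - 1)*(p + 2)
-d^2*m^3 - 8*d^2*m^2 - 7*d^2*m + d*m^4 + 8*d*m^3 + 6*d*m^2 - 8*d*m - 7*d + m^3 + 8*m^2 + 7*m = (-d + m)*(m + 1)*(m + 7)*(d*m + 1)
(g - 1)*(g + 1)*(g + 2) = g^3 + 2*g^2 - g - 2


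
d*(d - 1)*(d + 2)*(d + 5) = d^4 + 6*d^3 + 3*d^2 - 10*d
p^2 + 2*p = p*(p + 2)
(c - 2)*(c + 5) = c^2 + 3*c - 10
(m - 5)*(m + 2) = m^2 - 3*m - 10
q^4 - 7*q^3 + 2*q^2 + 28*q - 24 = (q - 6)*(q - 2)*(q - 1)*(q + 2)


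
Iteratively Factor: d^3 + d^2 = (d + 1)*(d^2) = d*(d + 1)*(d)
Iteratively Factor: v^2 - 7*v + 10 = (v - 2)*(v - 5)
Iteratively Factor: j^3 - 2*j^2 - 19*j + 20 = (j - 1)*(j^2 - j - 20) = (j - 1)*(j + 4)*(j - 5)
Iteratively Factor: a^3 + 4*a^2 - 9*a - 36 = (a + 4)*(a^2 - 9) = (a + 3)*(a + 4)*(a - 3)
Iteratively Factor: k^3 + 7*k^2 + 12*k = (k + 4)*(k^2 + 3*k) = (k + 3)*(k + 4)*(k)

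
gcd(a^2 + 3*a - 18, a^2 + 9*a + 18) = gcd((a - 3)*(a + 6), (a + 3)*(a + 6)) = a + 6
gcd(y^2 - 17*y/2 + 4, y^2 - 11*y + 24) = y - 8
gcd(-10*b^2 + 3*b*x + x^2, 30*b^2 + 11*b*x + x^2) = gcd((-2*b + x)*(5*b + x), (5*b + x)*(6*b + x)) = 5*b + x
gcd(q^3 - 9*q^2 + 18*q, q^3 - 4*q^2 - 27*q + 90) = q^2 - 9*q + 18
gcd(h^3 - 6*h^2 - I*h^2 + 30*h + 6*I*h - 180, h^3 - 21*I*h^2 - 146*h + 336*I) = h - 6*I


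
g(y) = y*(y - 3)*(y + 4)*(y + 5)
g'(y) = y*(y - 3)*(y + 4) + y*(y - 3)*(y + 5) + y*(y + 4)*(y + 5) + (y - 3)*(y + 4)*(y + 5) = 4*y^3 + 18*y^2 - 14*y - 60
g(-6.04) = 115.84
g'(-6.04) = -200.17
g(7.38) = 4554.00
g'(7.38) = 2424.83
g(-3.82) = 5.53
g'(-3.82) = 33.17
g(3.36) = 74.43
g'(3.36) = 247.91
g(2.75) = -35.96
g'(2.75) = 120.81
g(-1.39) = 57.49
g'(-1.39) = -16.50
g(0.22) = -13.47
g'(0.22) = -62.17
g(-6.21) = 152.94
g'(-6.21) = -236.84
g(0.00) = 0.00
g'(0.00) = -60.00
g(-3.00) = 36.00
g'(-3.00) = 36.00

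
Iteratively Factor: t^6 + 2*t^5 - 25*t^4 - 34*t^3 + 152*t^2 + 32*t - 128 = (t - 1)*(t^5 + 3*t^4 - 22*t^3 - 56*t^2 + 96*t + 128) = (t - 4)*(t - 1)*(t^4 + 7*t^3 + 6*t^2 - 32*t - 32) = (t - 4)*(t - 1)*(t + 4)*(t^3 + 3*t^2 - 6*t - 8) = (t - 4)*(t - 1)*(t + 1)*(t + 4)*(t^2 + 2*t - 8) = (t - 4)*(t - 2)*(t - 1)*(t + 1)*(t + 4)*(t + 4)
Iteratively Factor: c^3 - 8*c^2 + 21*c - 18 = (c - 3)*(c^2 - 5*c + 6) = (c - 3)*(c - 2)*(c - 3)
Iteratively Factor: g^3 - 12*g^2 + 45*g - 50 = (g - 2)*(g^2 - 10*g + 25) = (g - 5)*(g - 2)*(g - 5)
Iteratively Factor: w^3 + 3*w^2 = (w + 3)*(w^2) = w*(w + 3)*(w)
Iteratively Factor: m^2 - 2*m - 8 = (m - 4)*(m + 2)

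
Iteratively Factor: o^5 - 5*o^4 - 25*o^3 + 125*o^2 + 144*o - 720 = (o - 3)*(o^4 - 2*o^3 - 31*o^2 + 32*o + 240) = (o - 3)*(o + 4)*(o^3 - 6*o^2 - 7*o + 60) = (o - 3)*(o + 3)*(o + 4)*(o^2 - 9*o + 20) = (o - 5)*(o - 3)*(o + 3)*(o + 4)*(o - 4)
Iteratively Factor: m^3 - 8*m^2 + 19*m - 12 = (m - 4)*(m^2 - 4*m + 3) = (m - 4)*(m - 1)*(m - 3)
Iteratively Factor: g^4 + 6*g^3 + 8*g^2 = (g + 2)*(g^3 + 4*g^2) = g*(g + 2)*(g^2 + 4*g) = g*(g + 2)*(g + 4)*(g)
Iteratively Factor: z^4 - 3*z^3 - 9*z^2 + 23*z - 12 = (z + 3)*(z^3 - 6*z^2 + 9*z - 4) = (z - 1)*(z + 3)*(z^2 - 5*z + 4) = (z - 4)*(z - 1)*(z + 3)*(z - 1)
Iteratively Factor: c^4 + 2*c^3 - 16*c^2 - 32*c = (c - 4)*(c^3 + 6*c^2 + 8*c) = (c - 4)*(c + 4)*(c^2 + 2*c) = (c - 4)*(c + 2)*(c + 4)*(c)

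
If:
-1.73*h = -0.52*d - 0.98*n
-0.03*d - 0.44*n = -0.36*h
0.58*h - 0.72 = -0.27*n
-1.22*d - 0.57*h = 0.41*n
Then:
No Solution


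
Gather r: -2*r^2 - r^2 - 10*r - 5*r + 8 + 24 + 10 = -3*r^2 - 15*r + 42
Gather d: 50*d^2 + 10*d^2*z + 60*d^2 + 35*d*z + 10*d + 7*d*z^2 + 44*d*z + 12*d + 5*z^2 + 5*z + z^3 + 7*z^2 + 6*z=d^2*(10*z + 110) + d*(7*z^2 + 79*z + 22) + z^3 + 12*z^2 + 11*z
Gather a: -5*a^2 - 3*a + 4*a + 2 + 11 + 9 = -5*a^2 + a + 22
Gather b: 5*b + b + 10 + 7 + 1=6*b + 18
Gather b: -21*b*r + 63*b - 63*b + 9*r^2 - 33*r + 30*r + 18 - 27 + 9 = -21*b*r + 9*r^2 - 3*r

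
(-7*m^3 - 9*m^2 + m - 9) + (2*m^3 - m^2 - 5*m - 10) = -5*m^3 - 10*m^2 - 4*m - 19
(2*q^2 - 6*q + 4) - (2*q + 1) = 2*q^2 - 8*q + 3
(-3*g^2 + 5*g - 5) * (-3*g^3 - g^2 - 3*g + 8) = 9*g^5 - 12*g^4 + 19*g^3 - 34*g^2 + 55*g - 40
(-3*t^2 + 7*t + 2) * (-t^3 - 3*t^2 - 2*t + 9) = 3*t^5 + 2*t^4 - 17*t^3 - 47*t^2 + 59*t + 18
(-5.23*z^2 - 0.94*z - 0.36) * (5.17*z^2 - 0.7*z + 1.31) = -27.0391*z^4 - 1.1988*z^3 - 8.0545*z^2 - 0.9794*z - 0.4716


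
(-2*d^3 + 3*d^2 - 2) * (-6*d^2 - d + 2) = 12*d^5 - 16*d^4 - 7*d^3 + 18*d^2 + 2*d - 4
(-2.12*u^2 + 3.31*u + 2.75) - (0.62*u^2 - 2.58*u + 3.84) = -2.74*u^2 + 5.89*u - 1.09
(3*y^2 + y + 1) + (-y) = 3*y^2 + 1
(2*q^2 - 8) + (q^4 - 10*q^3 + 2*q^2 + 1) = q^4 - 10*q^3 + 4*q^2 - 7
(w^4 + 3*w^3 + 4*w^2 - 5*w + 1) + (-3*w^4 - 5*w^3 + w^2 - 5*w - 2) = -2*w^4 - 2*w^3 + 5*w^2 - 10*w - 1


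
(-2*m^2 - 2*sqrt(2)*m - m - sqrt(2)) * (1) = -2*m^2 - 2*sqrt(2)*m - m - sqrt(2)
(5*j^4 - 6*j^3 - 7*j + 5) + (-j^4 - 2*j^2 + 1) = 4*j^4 - 6*j^3 - 2*j^2 - 7*j + 6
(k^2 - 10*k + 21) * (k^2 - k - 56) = k^4 - 11*k^3 - 25*k^2 + 539*k - 1176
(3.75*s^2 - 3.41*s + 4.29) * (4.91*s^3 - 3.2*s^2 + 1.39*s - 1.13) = 18.4125*s^5 - 28.7431*s^4 + 37.1884*s^3 - 22.7054*s^2 + 9.8164*s - 4.8477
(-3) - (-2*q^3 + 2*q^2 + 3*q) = 2*q^3 - 2*q^2 - 3*q - 3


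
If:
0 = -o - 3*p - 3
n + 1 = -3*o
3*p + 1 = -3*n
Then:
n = 1/2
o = -1/2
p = -5/6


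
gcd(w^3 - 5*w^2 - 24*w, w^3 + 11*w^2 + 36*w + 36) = w + 3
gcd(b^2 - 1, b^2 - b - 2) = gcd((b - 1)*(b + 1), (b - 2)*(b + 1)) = b + 1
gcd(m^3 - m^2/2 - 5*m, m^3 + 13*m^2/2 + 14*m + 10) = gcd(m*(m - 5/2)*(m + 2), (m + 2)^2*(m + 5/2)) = m + 2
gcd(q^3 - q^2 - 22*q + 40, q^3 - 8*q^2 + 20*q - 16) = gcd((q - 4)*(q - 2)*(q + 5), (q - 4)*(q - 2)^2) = q^2 - 6*q + 8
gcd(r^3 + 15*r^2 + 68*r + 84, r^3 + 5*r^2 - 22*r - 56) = r^2 + 9*r + 14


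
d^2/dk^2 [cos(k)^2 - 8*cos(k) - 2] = 8*cos(k) - 2*cos(2*k)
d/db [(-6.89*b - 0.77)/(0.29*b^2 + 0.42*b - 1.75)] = (1.9981*b^2 + 0.4466*b + 12.3809)/(0.0841*b^4 + 0.2436*b^3 - 0.8386*b^2 - 1.47*b + 3.0625)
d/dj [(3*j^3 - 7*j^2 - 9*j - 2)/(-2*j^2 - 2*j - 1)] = (-6*j^4 - 12*j^3 - 13*j^2 + 6*j + 5)/(4*j^4 + 8*j^3 + 8*j^2 + 4*j + 1)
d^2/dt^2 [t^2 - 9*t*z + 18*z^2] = 2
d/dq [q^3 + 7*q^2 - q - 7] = 3*q^2 + 14*q - 1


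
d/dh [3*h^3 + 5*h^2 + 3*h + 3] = 9*h^2 + 10*h + 3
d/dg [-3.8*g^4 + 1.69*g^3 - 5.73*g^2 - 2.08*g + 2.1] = -15.2*g^3 + 5.07*g^2 - 11.46*g - 2.08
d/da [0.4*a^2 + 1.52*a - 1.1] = 0.8*a + 1.52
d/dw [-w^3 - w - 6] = -3*w^2 - 1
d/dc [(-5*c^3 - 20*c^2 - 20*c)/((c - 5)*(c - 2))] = 5*(-c^4 + 14*c^3 + 2*c^2 - 80*c - 40)/(c^4 - 14*c^3 + 69*c^2 - 140*c + 100)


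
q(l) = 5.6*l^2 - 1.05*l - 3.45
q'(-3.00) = -34.65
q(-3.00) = 50.10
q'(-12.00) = -135.45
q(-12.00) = 815.55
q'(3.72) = 40.61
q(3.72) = 70.14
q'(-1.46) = -17.40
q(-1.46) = 10.02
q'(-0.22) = -3.51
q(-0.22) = -2.95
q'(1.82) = 19.33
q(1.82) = 13.19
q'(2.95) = 31.99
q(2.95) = 42.19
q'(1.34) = 13.96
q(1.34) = 5.20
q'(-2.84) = -32.86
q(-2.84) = 44.70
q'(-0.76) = -9.56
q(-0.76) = 0.58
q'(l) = 11.2*l - 1.05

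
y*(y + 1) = y^2 + y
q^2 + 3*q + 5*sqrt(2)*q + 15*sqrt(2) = (q + 3)*(q + 5*sqrt(2))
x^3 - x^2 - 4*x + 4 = (x - 2)*(x - 1)*(x + 2)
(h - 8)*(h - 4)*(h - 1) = h^3 - 13*h^2 + 44*h - 32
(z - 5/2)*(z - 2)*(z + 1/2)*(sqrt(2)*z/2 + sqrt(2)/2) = sqrt(2)*z^4/2 - 3*sqrt(2)*z^3/2 - 5*sqrt(2)*z^2/8 + 21*sqrt(2)*z/8 + 5*sqrt(2)/4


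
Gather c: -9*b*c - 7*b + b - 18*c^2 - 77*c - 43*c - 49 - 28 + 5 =-6*b - 18*c^2 + c*(-9*b - 120) - 72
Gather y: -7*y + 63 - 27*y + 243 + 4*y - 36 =270 - 30*y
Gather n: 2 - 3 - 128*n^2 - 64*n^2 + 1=-192*n^2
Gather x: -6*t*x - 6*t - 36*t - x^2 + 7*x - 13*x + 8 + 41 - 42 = -42*t - x^2 + x*(-6*t - 6) + 7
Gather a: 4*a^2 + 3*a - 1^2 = 4*a^2 + 3*a - 1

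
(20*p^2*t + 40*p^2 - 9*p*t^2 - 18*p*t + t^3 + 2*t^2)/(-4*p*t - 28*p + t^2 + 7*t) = (-5*p*t - 10*p + t^2 + 2*t)/(t + 7)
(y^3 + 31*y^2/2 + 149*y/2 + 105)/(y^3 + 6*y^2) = 1 + 19/(2*y) + 35/(2*y^2)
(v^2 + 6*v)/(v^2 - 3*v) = (v + 6)/(v - 3)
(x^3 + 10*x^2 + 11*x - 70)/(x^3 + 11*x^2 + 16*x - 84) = (x + 5)/(x + 6)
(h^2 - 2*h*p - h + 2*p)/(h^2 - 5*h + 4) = (h - 2*p)/(h - 4)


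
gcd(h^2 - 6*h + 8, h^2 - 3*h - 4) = h - 4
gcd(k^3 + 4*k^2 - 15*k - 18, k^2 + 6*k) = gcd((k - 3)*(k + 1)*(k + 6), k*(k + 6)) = k + 6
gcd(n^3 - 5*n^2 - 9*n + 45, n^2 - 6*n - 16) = 1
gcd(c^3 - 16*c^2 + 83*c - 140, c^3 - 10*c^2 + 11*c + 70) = c^2 - 12*c + 35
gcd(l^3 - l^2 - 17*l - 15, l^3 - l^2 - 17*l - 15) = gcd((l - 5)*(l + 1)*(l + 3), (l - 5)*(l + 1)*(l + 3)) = l^3 - l^2 - 17*l - 15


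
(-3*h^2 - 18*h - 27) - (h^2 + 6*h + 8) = -4*h^2 - 24*h - 35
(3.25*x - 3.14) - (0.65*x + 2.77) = 2.6*x - 5.91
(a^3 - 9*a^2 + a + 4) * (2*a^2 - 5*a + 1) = 2*a^5 - 23*a^4 + 48*a^3 - 6*a^2 - 19*a + 4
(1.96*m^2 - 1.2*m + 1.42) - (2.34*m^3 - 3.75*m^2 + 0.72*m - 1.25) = -2.34*m^3 + 5.71*m^2 - 1.92*m + 2.67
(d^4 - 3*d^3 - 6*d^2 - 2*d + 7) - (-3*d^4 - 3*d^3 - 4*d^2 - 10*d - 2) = 4*d^4 - 2*d^2 + 8*d + 9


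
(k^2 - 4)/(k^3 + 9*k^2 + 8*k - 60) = (k + 2)/(k^2 + 11*k + 30)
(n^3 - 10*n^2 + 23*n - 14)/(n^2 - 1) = (n^2 - 9*n + 14)/(n + 1)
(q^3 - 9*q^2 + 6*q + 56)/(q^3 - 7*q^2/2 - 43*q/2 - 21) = 2*(q - 4)/(2*q + 3)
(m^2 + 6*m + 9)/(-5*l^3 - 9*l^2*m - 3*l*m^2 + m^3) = (-m^2 - 6*m - 9)/(5*l^3 + 9*l^2*m + 3*l*m^2 - m^3)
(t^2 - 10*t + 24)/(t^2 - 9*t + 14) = (t^2 - 10*t + 24)/(t^2 - 9*t + 14)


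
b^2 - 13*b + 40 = (b - 8)*(b - 5)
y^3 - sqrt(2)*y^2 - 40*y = y*(y - 5*sqrt(2))*(y + 4*sqrt(2))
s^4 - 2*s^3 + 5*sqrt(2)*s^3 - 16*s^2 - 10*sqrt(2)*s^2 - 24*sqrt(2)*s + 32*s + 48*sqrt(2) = (s - 2)*(s - 2*sqrt(2))*(s + sqrt(2))*(s + 6*sqrt(2))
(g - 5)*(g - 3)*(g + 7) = g^3 - g^2 - 41*g + 105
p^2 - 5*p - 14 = (p - 7)*(p + 2)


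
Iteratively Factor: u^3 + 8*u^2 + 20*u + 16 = (u + 2)*(u^2 + 6*u + 8) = (u + 2)*(u + 4)*(u + 2)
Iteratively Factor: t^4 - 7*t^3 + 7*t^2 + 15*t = (t + 1)*(t^3 - 8*t^2 + 15*t) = (t - 3)*(t + 1)*(t^2 - 5*t) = t*(t - 3)*(t + 1)*(t - 5)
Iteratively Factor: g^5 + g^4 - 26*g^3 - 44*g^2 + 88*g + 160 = (g - 2)*(g^4 + 3*g^3 - 20*g^2 - 84*g - 80) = (g - 5)*(g - 2)*(g^3 + 8*g^2 + 20*g + 16) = (g - 5)*(g - 2)*(g + 2)*(g^2 + 6*g + 8) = (g - 5)*(g - 2)*(g + 2)^2*(g + 4)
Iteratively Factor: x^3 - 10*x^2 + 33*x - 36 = (x - 4)*(x^2 - 6*x + 9) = (x - 4)*(x - 3)*(x - 3)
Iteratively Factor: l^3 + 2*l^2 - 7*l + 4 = (l + 4)*(l^2 - 2*l + 1) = (l - 1)*(l + 4)*(l - 1)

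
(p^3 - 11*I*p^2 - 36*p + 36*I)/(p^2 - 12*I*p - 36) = (p^2 - 5*I*p - 6)/(p - 6*I)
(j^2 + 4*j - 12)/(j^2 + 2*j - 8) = (j + 6)/(j + 4)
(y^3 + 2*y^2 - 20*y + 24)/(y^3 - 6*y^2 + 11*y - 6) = (y^2 + 4*y - 12)/(y^2 - 4*y + 3)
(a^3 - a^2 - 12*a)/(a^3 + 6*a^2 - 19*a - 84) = a/(a + 7)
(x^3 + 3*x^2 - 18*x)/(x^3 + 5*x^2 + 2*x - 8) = x*(x^2 + 3*x - 18)/(x^3 + 5*x^2 + 2*x - 8)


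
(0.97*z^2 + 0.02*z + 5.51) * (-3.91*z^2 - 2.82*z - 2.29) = -3.7927*z^4 - 2.8136*z^3 - 23.8218*z^2 - 15.584*z - 12.6179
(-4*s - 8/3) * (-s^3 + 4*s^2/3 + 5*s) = 4*s^4 - 8*s^3/3 - 212*s^2/9 - 40*s/3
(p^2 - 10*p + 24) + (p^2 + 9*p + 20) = 2*p^2 - p + 44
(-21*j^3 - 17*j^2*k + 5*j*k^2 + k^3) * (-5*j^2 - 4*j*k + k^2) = 105*j^5 + 169*j^4*k + 22*j^3*k^2 - 42*j^2*k^3 + j*k^4 + k^5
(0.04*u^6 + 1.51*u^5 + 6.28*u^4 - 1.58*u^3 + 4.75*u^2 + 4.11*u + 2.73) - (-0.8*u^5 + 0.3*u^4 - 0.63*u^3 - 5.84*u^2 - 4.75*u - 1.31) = 0.04*u^6 + 2.31*u^5 + 5.98*u^4 - 0.95*u^3 + 10.59*u^2 + 8.86*u + 4.04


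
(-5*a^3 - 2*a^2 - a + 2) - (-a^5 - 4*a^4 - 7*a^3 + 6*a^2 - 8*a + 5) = a^5 + 4*a^4 + 2*a^3 - 8*a^2 + 7*a - 3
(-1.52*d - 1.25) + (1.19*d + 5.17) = 3.92 - 0.33*d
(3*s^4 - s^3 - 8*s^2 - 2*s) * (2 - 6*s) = -18*s^5 + 12*s^4 + 46*s^3 - 4*s^2 - 4*s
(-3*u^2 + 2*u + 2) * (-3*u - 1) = 9*u^3 - 3*u^2 - 8*u - 2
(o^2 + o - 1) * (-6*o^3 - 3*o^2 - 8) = -6*o^5 - 9*o^4 + 3*o^3 - 5*o^2 - 8*o + 8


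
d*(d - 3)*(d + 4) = d^3 + d^2 - 12*d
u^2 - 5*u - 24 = (u - 8)*(u + 3)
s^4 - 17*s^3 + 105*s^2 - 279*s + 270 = (s - 6)*(s - 5)*(s - 3)^2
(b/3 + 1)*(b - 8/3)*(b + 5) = b^3/3 + 16*b^2/9 - 19*b/9 - 40/3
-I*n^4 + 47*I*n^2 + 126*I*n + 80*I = (n - 8)*(n + 2)*(n + 5)*(-I*n - I)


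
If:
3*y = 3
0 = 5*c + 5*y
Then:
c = -1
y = 1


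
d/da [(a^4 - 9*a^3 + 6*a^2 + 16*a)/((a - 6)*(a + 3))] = 2*(a^5 - 9*a^4 - 9*a^3 + 226*a^2 - 108*a - 144)/(a^4 - 6*a^3 - 27*a^2 + 108*a + 324)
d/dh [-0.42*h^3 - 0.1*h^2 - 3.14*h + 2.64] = -1.26*h^2 - 0.2*h - 3.14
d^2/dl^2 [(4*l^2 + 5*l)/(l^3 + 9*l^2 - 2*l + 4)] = 2*(4*l^6 + 15*l^5 + 159*l^4 + 375*l^3 - 552*l^2 - 540*l + 104)/(l^9 + 27*l^8 + 237*l^7 + 633*l^6 - 258*l^5 + 1032*l^4 - 392*l^3 + 480*l^2 - 96*l + 64)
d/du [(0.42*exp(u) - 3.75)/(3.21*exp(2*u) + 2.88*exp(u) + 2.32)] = (-1.3482*exp(2*u) + 24.075*exp(u) + 11.7744)*exp(u)/(10.3041*exp(4*u) + 18.4896*exp(3*u) + 23.1888*exp(2*u) + 13.3632*exp(u) + 5.3824)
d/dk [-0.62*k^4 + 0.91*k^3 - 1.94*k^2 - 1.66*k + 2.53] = -2.48*k^3 + 2.73*k^2 - 3.88*k - 1.66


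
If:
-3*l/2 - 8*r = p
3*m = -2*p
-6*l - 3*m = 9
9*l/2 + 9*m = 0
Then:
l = -2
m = 1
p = -3/2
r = 9/16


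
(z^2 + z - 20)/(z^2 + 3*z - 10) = (z - 4)/(z - 2)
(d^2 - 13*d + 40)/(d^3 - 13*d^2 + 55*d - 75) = (d - 8)/(d^2 - 8*d + 15)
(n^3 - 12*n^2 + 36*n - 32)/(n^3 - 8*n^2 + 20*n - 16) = (n - 8)/(n - 4)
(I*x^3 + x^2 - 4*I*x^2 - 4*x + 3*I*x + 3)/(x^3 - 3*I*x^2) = (I*x^3 + x^2*(1 - 4*I) + x*(-4 + 3*I) + 3)/(x^2*(x - 3*I))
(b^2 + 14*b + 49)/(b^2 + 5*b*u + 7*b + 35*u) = (b + 7)/(b + 5*u)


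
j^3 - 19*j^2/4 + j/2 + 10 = (j - 4)*(j - 2)*(j + 5/4)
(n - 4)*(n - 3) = n^2 - 7*n + 12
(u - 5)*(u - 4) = u^2 - 9*u + 20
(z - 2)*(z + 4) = z^2 + 2*z - 8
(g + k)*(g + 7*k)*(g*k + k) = g^3*k + 8*g^2*k^2 + g^2*k + 7*g*k^3 + 8*g*k^2 + 7*k^3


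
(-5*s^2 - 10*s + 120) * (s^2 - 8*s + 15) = -5*s^4 + 30*s^3 + 125*s^2 - 1110*s + 1800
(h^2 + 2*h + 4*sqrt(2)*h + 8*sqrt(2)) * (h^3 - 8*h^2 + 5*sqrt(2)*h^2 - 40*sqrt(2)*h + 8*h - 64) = h^5 - 6*h^4 + 9*sqrt(2)*h^4 - 54*sqrt(2)*h^3 + 32*h^3 - 288*h^2 - 112*sqrt(2)*h^2 - 768*h - 192*sqrt(2)*h - 512*sqrt(2)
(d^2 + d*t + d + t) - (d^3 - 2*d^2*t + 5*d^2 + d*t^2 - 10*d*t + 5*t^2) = -d^3 + 2*d^2*t - 4*d^2 - d*t^2 + 11*d*t + d - 5*t^2 + t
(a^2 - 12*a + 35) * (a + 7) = a^3 - 5*a^2 - 49*a + 245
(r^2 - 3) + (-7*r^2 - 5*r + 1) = -6*r^2 - 5*r - 2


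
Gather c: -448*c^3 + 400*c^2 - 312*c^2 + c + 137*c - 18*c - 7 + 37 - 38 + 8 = -448*c^3 + 88*c^2 + 120*c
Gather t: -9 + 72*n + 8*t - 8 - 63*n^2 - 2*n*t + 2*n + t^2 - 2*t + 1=-63*n^2 + 74*n + t^2 + t*(6 - 2*n) - 16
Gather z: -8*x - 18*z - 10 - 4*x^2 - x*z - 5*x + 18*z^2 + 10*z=-4*x^2 - 13*x + 18*z^2 + z*(-x - 8) - 10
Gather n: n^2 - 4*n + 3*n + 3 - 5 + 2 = n^2 - n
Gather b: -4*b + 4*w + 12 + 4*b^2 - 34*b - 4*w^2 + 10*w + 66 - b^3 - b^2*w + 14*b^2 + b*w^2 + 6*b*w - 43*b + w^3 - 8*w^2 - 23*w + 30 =-b^3 + b^2*(18 - w) + b*(w^2 + 6*w - 81) + w^3 - 12*w^2 - 9*w + 108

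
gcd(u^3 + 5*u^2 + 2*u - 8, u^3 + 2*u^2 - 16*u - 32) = u^2 + 6*u + 8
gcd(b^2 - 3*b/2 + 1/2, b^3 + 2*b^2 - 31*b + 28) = b - 1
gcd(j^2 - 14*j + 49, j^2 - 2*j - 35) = j - 7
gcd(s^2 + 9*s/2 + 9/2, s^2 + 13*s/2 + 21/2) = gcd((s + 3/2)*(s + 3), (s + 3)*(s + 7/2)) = s + 3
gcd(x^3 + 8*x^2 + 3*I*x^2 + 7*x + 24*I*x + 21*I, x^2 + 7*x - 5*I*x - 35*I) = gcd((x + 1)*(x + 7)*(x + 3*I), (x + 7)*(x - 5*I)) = x + 7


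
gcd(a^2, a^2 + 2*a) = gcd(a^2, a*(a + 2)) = a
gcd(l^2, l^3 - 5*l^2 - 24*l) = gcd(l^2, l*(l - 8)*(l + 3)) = l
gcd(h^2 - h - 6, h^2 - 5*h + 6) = h - 3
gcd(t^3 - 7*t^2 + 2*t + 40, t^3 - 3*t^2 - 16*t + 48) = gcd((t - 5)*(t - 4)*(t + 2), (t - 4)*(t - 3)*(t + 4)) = t - 4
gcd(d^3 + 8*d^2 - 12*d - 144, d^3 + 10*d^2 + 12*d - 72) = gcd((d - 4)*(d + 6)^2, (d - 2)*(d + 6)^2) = d^2 + 12*d + 36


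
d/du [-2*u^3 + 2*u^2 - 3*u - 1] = -6*u^2 + 4*u - 3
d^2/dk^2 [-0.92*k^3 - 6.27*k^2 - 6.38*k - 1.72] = -5.52*k - 12.54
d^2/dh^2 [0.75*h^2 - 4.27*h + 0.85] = 1.50000000000000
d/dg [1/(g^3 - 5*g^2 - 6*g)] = (-3*g^2 + 10*g + 6)/(g^2*(-g^2 + 5*g + 6)^2)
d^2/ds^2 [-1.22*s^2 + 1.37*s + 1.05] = -2.44000000000000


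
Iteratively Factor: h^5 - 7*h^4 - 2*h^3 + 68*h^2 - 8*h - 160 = (h - 5)*(h^4 - 2*h^3 - 12*h^2 + 8*h + 32) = (h - 5)*(h + 2)*(h^3 - 4*h^2 - 4*h + 16) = (h - 5)*(h - 2)*(h + 2)*(h^2 - 2*h - 8) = (h - 5)*(h - 4)*(h - 2)*(h + 2)*(h + 2)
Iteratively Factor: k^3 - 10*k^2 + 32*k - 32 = (k - 4)*(k^2 - 6*k + 8) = (k - 4)^2*(k - 2)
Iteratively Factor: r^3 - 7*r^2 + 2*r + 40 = (r - 5)*(r^2 - 2*r - 8) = (r - 5)*(r - 4)*(r + 2)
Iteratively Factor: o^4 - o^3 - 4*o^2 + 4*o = (o - 2)*(o^3 + o^2 - 2*o) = o*(o - 2)*(o^2 + o - 2) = o*(o - 2)*(o + 2)*(o - 1)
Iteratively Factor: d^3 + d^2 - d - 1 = (d - 1)*(d^2 + 2*d + 1) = (d - 1)*(d + 1)*(d + 1)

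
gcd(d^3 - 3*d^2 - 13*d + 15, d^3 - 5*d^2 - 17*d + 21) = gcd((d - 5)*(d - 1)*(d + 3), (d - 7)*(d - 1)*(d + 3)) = d^2 + 2*d - 3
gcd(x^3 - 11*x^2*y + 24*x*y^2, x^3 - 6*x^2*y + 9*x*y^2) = x^2 - 3*x*y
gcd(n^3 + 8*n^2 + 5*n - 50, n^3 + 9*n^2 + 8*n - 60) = n^2 + 3*n - 10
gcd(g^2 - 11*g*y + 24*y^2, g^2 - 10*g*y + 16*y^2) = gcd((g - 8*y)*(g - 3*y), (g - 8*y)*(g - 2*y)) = -g + 8*y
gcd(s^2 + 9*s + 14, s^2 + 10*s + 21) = s + 7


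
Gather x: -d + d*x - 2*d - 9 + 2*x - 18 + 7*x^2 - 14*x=-3*d + 7*x^2 + x*(d - 12) - 27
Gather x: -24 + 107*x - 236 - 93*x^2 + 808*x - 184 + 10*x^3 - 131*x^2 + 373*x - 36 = 10*x^3 - 224*x^2 + 1288*x - 480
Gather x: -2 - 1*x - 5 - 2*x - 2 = -3*x - 9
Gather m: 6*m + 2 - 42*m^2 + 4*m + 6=-42*m^2 + 10*m + 8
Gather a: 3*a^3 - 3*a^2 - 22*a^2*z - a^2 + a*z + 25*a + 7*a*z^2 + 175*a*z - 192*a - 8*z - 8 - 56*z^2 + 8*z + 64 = 3*a^3 + a^2*(-22*z - 4) + a*(7*z^2 + 176*z - 167) - 56*z^2 + 56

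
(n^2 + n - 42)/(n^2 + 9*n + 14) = (n - 6)/(n + 2)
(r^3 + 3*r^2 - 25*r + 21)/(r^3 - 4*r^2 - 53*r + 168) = (r - 1)/(r - 8)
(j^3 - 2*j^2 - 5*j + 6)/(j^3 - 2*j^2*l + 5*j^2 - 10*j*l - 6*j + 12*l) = (j^2 - j - 6)/(j^2 - 2*j*l + 6*j - 12*l)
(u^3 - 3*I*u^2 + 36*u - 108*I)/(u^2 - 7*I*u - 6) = (u^2 + 3*I*u + 18)/(u - I)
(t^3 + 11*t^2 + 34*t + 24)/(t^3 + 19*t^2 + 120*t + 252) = (t^2 + 5*t + 4)/(t^2 + 13*t + 42)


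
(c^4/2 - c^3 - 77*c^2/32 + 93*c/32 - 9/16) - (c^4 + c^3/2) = -c^4/2 - 3*c^3/2 - 77*c^2/32 + 93*c/32 - 9/16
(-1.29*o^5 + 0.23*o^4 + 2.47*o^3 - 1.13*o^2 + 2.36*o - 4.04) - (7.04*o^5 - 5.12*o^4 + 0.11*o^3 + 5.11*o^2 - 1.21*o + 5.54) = -8.33*o^5 + 5.35*o^4 + 2.36*o^3 - 6.24*o^2 + 3.57*o - 9.58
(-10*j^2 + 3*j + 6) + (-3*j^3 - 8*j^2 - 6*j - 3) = -3*j^3 - 18*j^2 - 3*j + 3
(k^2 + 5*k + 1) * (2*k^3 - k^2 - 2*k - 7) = 2*k^5 + 9*k^4 - 5*k^3 - 18*k^2 - 37*k - 7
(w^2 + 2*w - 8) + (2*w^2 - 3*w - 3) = 3*w^2 - w - 11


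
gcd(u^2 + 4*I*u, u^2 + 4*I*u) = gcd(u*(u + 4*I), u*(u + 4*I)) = u^2 + 4*I*u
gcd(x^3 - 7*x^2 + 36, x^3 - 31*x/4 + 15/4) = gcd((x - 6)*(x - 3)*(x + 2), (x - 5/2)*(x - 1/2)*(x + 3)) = 1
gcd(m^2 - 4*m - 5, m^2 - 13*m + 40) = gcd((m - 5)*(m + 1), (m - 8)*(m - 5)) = m - 5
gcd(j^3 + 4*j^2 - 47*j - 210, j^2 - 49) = j - 7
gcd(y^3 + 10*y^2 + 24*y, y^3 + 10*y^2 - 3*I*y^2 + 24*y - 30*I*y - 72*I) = y^2 + 10*y + 24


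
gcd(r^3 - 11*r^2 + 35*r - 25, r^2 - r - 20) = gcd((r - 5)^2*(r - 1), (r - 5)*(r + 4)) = r - 5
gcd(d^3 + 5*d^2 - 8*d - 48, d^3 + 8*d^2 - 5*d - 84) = d^2 + d - 12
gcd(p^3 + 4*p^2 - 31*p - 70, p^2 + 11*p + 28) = p + 7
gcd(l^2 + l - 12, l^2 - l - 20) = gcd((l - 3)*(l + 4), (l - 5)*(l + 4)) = l + 4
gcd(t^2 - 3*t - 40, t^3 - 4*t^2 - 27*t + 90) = t + 5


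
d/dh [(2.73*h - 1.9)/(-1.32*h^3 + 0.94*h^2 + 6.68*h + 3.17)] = (7.2072*h^3 - 10.0902*h^2 + 3.572*h + 21.3461)/(1.7424*h^6 - 2.4816*h^5 - 16.7516*h^4 + 4.1896*h^3 + 50.582*h^2 + 42.3512*h + 10.0489)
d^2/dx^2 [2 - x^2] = -2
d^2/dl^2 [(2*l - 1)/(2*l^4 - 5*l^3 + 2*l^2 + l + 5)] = 2*((2*l - 1)*(8*l^3 - 15*l^2 + 4*l + 1)^2 + (-16*l^3 + 30*l^2 - 8*l - (2*l - 1)*(12*l^2 - 15*l + 2) - 2)*(2*l^4 - 5*l^3 + 2*l^2 + l + 5))/(2*l^4 - 5*l^3 + 2*l^2 + l + 5)^3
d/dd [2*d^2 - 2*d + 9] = 4*d - 2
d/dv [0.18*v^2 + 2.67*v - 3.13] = 0.36*v + 2.67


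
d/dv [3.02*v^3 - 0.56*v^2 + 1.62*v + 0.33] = 9.06*v^2 - 1.12*v + 1.62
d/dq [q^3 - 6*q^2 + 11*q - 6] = 3*q^2 - 12*q + 11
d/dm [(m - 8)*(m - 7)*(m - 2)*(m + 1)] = 4*m^3 - 48*m^2 + 138*m - 26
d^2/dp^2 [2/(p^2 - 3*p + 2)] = 4*(-p^2 + 3*p + (2*p - 3)^2 - 2)/(p^2 - 3*p + 2)^3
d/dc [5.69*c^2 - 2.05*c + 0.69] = 11.38*c - 2.05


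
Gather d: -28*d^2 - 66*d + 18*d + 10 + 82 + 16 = -28*d^2 - 48*d + 108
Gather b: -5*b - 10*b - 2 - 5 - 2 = -15*b - 9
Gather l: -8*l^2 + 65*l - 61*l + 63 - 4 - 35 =-8*l^2 + 4*l + 24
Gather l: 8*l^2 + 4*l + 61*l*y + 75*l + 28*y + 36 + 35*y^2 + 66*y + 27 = 8*l^2 + l*(61*y + 79) + 35*y^2 + 94*y + 63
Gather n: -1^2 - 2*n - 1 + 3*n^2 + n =3*n^2 - n - 2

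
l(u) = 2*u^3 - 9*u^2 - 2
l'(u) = 6*u^2 - 18*u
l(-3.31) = -173.13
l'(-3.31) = 125.32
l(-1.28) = -20.94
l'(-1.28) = 32.87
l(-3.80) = -241.70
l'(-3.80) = 155.04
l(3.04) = -28.99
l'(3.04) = 0.73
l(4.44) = -4.37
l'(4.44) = 38.36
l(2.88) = -28.87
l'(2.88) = -2.07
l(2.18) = -24.05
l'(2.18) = -10.73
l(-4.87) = -446.45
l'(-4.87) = 229.96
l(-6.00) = -758.00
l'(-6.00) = 324.00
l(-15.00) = -8777.00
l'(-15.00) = 1620.00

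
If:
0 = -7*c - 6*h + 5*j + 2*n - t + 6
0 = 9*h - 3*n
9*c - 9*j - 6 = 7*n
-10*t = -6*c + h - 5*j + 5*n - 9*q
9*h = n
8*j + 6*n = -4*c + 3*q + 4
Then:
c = 58/67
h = 0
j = 40/201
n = 0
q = 212/603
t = 188/201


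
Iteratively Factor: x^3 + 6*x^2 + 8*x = (x + 4)*(x^2 + 2*x) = x*(x + 4)*(x + 2)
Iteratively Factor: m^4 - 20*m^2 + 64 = (m + 2)*(m^3 - 2*m^2 - 16*m + 32) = (m + 2)*(m + 4)*(m^2 - 6*m + 8) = (m - 2)*(m + 2)*(m + 4)*(m - 4)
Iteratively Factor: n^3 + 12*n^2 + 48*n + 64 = (n + 4)*(n^2 + 8*n + 16) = (n + 4)^2*(n + 4)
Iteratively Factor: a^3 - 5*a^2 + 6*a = (a - 3)*(a^2 - 2*a) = a*(a - 3)*(a - 2)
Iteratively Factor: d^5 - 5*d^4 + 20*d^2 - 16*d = (d + 2)*(d^4 - 7*d^3 + 14*d^2 - 8*d) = d*(d + 2)*(d^3 - 7*d^2 + 14*d - 8) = d*(d - 2)*(d + 2)*(d^2 - 5*d + 4) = d*(d - 4)*(d - 2)*(d + 2)*(d - 1)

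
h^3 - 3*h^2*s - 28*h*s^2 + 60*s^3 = (h - 6*s)*(h - 2*s)*(h + 5*s)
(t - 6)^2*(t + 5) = t^3 - 7*t^2 - 24*t + 180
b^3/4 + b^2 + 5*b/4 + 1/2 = (b/4 + 1/4)*(b + 1)*(b + 2)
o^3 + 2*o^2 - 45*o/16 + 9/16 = (o - 3/4)*(o - 1/4)*(o + 3)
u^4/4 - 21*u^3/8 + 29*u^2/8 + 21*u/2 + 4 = (u/4 + 1/4)*(u - 8)*(u - 4)*(u + 1/2)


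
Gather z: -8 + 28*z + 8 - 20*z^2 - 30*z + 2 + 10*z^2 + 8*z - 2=-10*z^2 + 6*z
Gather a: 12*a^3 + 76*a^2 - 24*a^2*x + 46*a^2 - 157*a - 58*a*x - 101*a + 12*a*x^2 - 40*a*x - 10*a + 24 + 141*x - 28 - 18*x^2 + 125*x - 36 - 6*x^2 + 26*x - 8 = 12*a^3 + a^2*(122 - 24*x) + a*(12*x^2 - 98*x - 268) - 24*x^2 + 292*x - 48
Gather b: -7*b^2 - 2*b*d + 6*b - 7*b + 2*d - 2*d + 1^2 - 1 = -7*b^2 + b*(-2*d - 1)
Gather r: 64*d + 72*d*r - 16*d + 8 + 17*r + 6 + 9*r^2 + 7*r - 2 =48*d + 9*r^2 + r*(72*d + 24) + 12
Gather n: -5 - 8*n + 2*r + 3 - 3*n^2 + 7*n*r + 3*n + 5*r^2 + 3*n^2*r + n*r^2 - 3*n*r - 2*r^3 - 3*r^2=n^2*(3*r - 3) + n*(r^2 + 4*r - 5) - 2*r^3 + 2*r^2 + 2*r - 2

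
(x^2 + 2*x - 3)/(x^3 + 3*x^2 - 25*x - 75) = (x - 1)/(x^2 - 25)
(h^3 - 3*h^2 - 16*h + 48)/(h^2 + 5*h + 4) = (h^2 - 7*h + 12)/(h + 1)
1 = 1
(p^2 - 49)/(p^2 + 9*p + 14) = (p - 7)/(p + 2)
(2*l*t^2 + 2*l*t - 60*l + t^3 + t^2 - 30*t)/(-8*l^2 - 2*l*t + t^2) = (t^2 + t - 30)/(-4*l + t)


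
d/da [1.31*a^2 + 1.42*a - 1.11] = 2.62*a + 1.42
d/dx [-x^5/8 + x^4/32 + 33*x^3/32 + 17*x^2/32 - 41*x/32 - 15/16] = -5*x^4/8 + x^3/8 + 99*x^2/32 + 17*x/16 - 41/32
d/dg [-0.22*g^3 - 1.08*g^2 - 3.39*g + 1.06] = -0.66*g^2 - 2.16*g - 3.39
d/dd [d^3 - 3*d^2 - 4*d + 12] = 3*d^2 - 6*d - 4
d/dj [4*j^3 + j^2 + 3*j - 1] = 12*j^2 + 2*j + 3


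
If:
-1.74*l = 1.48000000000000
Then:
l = -0.85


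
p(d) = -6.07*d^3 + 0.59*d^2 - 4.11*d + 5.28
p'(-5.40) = -541.49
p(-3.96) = 407.75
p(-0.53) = 8.53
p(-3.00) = 186.81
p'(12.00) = -2612.19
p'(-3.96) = -294.34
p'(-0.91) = -20.26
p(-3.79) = 359.78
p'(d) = -18.21*d^2 + 1.18*d - 4.11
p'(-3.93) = -290.00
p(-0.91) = 14.08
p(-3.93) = 398.98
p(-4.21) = 485.97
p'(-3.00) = -171.54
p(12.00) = -10448.04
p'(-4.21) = -331.83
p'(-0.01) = -4.12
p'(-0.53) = -9.85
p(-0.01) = 5.32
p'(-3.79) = -270.15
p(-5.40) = 1000.48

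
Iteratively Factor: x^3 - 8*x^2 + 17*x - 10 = (x - 5)*(x^2 - 3*x + 2) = (x - 5)*(x - 2)*(x - 1)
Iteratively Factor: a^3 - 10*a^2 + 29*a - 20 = (a - 1)*(a^2 - 9*a + 20) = (a - 4)*(a - 1)*(a - 5)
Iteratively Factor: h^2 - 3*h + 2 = (h - 1)*(h - 2)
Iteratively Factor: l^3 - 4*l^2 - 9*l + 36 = (l - 3)*(l^2 - l - 12) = (l - 3)*(l + 3)*(l - 4)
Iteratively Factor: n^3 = (n)*(n^2) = n^2*(n)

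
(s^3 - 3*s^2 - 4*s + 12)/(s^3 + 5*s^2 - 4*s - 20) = (s - 3)/(s + 5)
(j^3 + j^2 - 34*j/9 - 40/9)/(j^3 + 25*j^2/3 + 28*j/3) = (3*j^2 - j - 10)/(3*j*(j + 7))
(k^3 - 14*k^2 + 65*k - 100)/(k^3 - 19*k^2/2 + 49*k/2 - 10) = 2*(k - 5)/(2*k - 1)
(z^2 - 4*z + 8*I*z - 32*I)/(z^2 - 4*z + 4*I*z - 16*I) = (z + 8*I)/(z + 4*I)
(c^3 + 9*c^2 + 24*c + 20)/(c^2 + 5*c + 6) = (c^2 + 7*c + 10)/(c + 3)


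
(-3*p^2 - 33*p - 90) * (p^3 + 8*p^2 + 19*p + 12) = -3*p^5 - 57*p^4 - 411*p^3 - 1383*p^2 - 2106*p - 1080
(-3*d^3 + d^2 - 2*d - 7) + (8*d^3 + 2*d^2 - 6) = 5*d^3 + 3*d^2 - 2*d - 13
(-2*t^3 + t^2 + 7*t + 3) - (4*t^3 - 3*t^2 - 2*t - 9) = -6*t^3 + 4*t^2 + 9*t + 12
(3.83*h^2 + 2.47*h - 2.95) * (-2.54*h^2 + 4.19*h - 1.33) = -9.7282*h^4 + 9.7739*h^3 + 12.7484*h^2 - 15.6456*h + 3.9235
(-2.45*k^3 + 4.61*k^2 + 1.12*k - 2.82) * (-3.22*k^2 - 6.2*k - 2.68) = 7.889*k^5 + 0.345799999999999*k^4 - 25.6224*k^3 - 10.2184*k^2 + 14.4824*k + 7.5576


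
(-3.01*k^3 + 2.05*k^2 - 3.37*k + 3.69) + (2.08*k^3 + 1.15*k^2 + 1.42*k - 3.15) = -0.93*k^3 + 3.2*k^2 - 1.95*k + 0.54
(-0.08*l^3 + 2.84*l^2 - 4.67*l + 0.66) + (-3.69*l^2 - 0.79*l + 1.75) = -0.08*l^3 - 0.85*l^2 - 5.46*l + 2.41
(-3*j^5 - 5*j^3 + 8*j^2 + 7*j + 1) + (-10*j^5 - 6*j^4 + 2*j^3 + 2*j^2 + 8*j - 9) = -13*j^5 - 6*j^4 - 3*j^3 + 10*j^2 + 15*j - 8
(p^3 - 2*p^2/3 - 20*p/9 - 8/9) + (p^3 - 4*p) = 2*p^3 - 2*p^2/3 - 56*p/9 - 8/9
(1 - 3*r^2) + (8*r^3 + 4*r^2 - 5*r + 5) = 8*r^3 + r^2 - 5*r + 6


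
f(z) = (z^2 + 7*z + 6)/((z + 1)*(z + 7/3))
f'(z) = (2*z + 7)/((z + 1)*(z + 7/3)) - (z^2 + 7*z + 6)/((z + 1)*(z + 7/3)^2) - (z^2 + 7*z + 6)/((z + 1)^2*(z + 7/3)) = -33/(9*z^2 + 42*z + 49)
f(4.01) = 1.58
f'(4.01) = -0.09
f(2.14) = 1.82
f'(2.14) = -0.18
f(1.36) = 1.99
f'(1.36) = -0.27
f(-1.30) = 4.55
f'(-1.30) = -3.43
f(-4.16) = -1.01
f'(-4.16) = -1.10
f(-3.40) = -2.44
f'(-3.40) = -3.22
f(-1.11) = 4.00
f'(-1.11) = -2.45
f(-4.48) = -0.71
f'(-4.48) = -0.80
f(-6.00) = 0.00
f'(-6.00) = -0.27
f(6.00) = 1.44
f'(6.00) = -0.05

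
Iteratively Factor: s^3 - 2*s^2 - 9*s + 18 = (s - 3)*(s^2 + s - 6) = (s - 3)*(s - 2)*(s + 3)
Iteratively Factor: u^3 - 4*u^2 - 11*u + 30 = (u - 2)*(u^2 - 2*u - 15) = (u - 5)*(u - 2)*(u + 3)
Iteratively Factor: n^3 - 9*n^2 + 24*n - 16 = (n - 4)*(n^2 - 5*n + 4) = (n - 4)*(n - 1)*(n - 4)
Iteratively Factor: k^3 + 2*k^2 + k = (k + 1)*(k^2 + k) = k*(k + 1)*(k + 1)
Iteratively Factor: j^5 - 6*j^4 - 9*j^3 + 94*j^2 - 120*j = (j - 3)*(j^4 - 3*j^3 - 18*j^2 + 40*j) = (j - 5)*(j - 3)*(j^3 + 2*j^2 - 8*j) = (j - 5)*(j - 3)*(j - 2)*(j^2 + 4*j) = (j - 5)*(j - 3)*(j - 2)*(j + 4)*(j)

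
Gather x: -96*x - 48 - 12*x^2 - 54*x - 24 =-12*x^2 - 150*x - 72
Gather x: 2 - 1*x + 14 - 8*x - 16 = -9*x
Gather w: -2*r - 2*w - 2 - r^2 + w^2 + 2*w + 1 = -r^2 - 2*r + w^2 - 1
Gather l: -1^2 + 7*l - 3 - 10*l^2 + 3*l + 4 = -10*l^2 + 10*l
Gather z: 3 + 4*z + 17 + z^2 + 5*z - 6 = z^2 + 9*z + 14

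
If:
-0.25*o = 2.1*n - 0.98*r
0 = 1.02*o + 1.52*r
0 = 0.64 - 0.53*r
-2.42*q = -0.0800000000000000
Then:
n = 0.78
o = -1.80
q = 0.03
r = 1.21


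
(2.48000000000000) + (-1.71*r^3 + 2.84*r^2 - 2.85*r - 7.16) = -1.71*r^3 + 2.84*r^2 - 2.85*r - 4.68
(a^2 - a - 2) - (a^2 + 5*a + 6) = -6*a - 8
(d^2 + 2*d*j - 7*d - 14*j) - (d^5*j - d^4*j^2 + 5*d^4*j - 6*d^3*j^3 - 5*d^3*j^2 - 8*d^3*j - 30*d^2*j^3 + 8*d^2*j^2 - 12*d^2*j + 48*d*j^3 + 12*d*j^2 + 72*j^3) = -d^5*j + d^4*j^2 - 5*d^4*j + 6*d^3*j^3 + 5*d^3*j^2 + 8*d^3*j + 30*d^2*j^3 - 8*d^2*j^2 + 12*d^2*j + d^2 - 48*d*j^3 - 12*d*j^2 + 2*d*j - 7*d - 72*j^3 - 14*j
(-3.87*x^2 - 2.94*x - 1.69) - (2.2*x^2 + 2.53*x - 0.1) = -6.07*x^2 - 5.47*x - 1.59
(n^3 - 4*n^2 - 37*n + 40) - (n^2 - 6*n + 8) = n^3 - 5*n^2 - 31*n + 32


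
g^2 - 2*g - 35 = (g - 7)*(g + 5)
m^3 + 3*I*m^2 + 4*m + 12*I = (m - 2*I)*(m + 2*I)*(m + 3*I)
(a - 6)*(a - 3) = a^2 - 9*a + 18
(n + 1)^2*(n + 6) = n^3 + 8*n^2 + 13*n + 6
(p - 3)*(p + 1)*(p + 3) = p^3 + p^2 - 9*p - 9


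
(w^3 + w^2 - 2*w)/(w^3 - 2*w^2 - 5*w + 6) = w/(w - 3)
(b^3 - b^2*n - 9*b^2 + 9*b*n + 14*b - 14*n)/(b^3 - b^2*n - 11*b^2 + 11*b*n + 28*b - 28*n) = (b - 2)/(b - 4)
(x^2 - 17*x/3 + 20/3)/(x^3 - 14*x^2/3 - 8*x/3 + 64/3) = (3*x - 5)/(3*x^2 - 2*x - 16)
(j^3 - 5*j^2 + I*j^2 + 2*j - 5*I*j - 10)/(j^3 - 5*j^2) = 1 + I/j + 2/j^2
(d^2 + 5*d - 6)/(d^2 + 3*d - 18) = (d - 1)/(d - 3)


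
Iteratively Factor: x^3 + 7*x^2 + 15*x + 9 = (x + 3)*(x^2 + 4*x + 3) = (x + 1)*(x + 3)*(x + 3)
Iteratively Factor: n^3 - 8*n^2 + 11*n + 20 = (n - 4)*(n^2 - 4*n - 5) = (n - 5)*(n - 4)*(n + 1)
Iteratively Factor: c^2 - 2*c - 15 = (c + 3)*(c - 5)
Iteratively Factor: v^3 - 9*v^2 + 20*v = (v - 4)*(v^2 - 5*v) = v*(v - 4)*(v - 5)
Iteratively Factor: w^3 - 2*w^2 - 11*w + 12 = (w + 3)*(w^2 - 5*w + 4) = (w - 4)*(w + 3)*(w - 1)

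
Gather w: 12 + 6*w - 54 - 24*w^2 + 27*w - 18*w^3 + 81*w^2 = -18*w^3 + 57*w^2 + 33*w - 42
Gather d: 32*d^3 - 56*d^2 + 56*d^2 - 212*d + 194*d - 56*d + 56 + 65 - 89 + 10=32*d^3 - 74*d + 42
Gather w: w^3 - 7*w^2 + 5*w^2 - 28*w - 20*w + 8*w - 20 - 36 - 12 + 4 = w^3 - 2*w^2 - 40*w - 64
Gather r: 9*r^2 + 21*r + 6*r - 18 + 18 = 9*r^2 + 27*r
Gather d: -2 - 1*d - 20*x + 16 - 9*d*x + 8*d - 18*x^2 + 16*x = d*(7 - 9*x) - 18*x^2 - 4*x + 14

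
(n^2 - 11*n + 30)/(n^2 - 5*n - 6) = (n - 5)/(n + 1)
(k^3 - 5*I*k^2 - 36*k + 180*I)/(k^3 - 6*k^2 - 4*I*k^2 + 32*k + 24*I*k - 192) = (k^2 + k*(6 - 5*I) - 30*I)/(k^2 - 4*I*k + 32)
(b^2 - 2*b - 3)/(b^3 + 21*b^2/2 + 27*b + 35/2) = 2*(b - 3)/(2*b^2 + 19*b + 35)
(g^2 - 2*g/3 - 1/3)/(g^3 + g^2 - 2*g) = (g + 1/3)/(g*(g + 2))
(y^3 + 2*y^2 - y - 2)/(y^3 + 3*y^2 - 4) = (y + 1)/(y + 2)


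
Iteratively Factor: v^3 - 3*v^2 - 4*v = (v + 1)*(v^2 - 4*v) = (v - 4)*(v + 1)*(v)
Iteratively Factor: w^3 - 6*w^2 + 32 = (w + 2)*(w^2 - 8*w + 16) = (w - 4)*(w + 2)*(w - 4)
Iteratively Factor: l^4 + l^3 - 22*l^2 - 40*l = (l)*(l^3 + l^2 - 22*l - 40) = l*(l + 4)*(l^2 - 3*l - 10) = l*(l - 5)*(l + 4)*(l + 2)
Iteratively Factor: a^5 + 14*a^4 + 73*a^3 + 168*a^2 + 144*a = (a + 4)*(a^4 + 10*a^3 + 33*a^2 + 36*a) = a*(a + 4)*(a^3 + 10*a^2 + 33*a + 36) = a*(a + 4)^2*(a^2 + 6*a + 9) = a*(a + 3)*(a + 4)^2*(a + 3)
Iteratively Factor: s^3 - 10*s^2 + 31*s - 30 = (s - 5)*(s^2 - 5*s + 6) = (s - 5)*(s - 3)*(s - 2)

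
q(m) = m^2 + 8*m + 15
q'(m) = 2*m + 8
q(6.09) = 100.81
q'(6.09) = 20.18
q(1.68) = 31.26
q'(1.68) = 11.36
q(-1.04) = 7.76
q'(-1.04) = 5.92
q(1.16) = 25.63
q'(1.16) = 10.32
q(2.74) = 44.43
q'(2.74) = 13.48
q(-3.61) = -0.85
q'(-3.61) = 0.78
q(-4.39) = -0.85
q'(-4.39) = -0.78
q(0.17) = 16.39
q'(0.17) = 8.34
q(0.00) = 15.00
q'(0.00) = 8.00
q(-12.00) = 63.00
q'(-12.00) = -16.00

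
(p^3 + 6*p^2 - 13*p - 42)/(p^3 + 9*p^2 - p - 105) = (p + 2)/(p + 5)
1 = 1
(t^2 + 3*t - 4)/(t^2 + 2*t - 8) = (t - 1)/(t - 2)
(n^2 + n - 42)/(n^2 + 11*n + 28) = (n - 6)/(n + 4)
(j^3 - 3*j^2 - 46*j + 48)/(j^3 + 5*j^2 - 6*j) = (j - 8)/j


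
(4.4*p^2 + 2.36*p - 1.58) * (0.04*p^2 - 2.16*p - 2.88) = 0.176*p^4 - 9.4096*p^3 - 17.8328*p^2 - 3.384*p + 4.5504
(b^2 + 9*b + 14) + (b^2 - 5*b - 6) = 2*b^2 + 4*b + 8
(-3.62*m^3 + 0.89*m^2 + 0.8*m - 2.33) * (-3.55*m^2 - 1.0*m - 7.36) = 12.851*m^5 + 0.4605*m^4 + 22.9132*m^3 + 0.921099999999999*m^2 - 3.558*m + 17.1488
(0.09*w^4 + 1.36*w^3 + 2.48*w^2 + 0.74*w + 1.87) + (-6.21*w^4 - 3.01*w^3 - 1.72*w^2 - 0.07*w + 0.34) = -6.12*w^4 - 1.65*w^3 + 0.76*w^2 + 0.67*w + 2.21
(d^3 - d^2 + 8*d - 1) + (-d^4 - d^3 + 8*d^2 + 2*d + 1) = -d^4 + 7*d^2 + 10*d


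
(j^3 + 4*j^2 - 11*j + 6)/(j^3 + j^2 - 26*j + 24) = (j - 1)/(j - 4)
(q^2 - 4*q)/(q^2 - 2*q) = (q - 4)/(q - 2)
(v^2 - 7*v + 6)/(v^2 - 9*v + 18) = (v - 1)/(v - 3)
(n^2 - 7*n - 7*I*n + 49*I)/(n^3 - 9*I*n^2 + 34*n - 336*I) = (n - 7)/(n^2 - 2*I*n + 48)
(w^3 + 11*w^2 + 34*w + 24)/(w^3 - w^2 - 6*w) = (w^3 + 11*w^2 + 34*w + 24)/(w*(w^2 - w - 6))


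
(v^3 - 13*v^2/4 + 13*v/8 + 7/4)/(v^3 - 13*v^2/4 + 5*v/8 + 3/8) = (8*v^3 - 26*v^2 + 13*v + 14)/(8*v^3 - 26*v^2 + 5*v + 3)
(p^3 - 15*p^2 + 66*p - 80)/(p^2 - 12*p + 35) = (p^2 - 10*p + 16)/(p - 7)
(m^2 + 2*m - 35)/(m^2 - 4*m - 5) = (m + 7)/(m + 1)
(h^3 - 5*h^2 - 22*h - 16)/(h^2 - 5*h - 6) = (h^2 - 6*h - 16)/(h - 6)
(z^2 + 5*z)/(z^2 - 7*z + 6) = z*(z + 5)/(z^2 - 7*z + 6)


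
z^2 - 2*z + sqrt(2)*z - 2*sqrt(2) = (z - 2)*(z + sqrt(2))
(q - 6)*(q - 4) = q^2 - 10*q + 24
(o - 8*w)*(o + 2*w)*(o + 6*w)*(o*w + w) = o^4*w + o^3*w - 52*o^2*w^3 - 96*o*w^4 - 52*o*w^3 - 96*w^4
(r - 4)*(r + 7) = r^2 + 3*r - 28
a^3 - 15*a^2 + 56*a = a*(a - 8)*(a - 7)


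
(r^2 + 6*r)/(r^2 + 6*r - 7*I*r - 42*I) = r/(r - 7*I)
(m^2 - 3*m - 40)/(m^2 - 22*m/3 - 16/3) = 3*(m + 5)/(3*m + 2)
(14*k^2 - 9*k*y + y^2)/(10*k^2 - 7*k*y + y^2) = (-7*k + y)/(-5*k + y)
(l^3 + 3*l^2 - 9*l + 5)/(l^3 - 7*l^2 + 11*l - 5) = (l + 5)/(l - 5)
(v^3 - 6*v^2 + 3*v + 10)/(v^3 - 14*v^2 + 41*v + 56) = (v^2 - 7*v + 10)/(v^2 - 15*v + 56)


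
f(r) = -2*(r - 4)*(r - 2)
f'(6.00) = -12.00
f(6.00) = -16.00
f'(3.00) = 0.00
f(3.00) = 2.00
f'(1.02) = 7.92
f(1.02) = -5.84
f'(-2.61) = 22.44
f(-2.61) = -60.94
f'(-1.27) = 17.08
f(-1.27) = -34.47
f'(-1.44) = 17.76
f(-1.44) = -37.43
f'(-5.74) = 34.96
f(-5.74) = -150.78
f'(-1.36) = 17.44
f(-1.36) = -36.02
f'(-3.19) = 24.76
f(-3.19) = -74.63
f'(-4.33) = 29.32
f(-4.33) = -105.46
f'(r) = 12 - 4*r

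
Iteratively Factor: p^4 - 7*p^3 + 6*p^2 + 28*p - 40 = (p - 5)*(p^3 - 2*p^2 - 4*p + 8) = (p - 5)*(p + 2)*(p^2 - 4*p + 4) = (p - 5)*(p - 2)*(p + 2)*(p - 2)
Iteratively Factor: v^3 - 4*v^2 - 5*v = (v + 1)*(v^2 - 5*v) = (v - 5)*(v + 1)*(v)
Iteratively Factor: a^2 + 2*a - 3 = (a - 1)*(a + 3)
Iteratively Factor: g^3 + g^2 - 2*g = (g - 1)*(g^2 + 2*g) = (g - 1)*(g + 2)*(g)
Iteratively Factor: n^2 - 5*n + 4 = (n - 1)*(n - 4)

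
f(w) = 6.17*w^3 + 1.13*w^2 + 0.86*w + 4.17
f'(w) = 18.51*w^2 + 2.26*w + 0.86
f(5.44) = 1035.59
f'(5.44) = 560.93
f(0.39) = 5.04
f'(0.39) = 4.56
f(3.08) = 197.81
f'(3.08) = 183.41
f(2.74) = 141.93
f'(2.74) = 146.02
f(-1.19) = -5.65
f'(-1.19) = 24.38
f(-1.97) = -40.31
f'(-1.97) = 68.24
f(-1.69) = -23.84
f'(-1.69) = 49.91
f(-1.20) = -5.90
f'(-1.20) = 24.80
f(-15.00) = -20578.23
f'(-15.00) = 4131.71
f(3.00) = 183.51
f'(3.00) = 174.23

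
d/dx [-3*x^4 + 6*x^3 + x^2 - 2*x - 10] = -12*x^3 + 18*x^2 + 2*x - 2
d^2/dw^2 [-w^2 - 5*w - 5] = -2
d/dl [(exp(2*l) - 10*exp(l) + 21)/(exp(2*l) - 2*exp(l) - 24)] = (8*exp(2*l) - 90*exp(l) + 282)*exp(l)/(exp(4*l) - 4*exp(3*l) - 44*exp(2*l) + 96*exp(l) + 576)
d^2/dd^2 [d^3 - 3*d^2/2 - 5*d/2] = 6*d - 3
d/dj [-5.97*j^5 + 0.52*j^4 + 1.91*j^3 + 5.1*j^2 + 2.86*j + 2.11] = -29.85*j^4 + 2.08*j^3 + 5.73*j^2 + 10.2*j + 2.86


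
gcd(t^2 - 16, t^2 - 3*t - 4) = t - 4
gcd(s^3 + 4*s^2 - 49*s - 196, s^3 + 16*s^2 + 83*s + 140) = s^2 + 11*s + 28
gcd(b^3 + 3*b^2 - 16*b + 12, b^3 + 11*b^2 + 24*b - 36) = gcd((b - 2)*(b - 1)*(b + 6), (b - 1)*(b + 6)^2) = b^2 + 5*b - 6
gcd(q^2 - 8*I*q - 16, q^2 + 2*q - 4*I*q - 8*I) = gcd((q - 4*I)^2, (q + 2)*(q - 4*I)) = q - 4*I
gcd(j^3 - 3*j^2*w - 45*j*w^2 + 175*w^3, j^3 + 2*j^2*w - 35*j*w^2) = -j^2 - 2*j*w + 35*w^2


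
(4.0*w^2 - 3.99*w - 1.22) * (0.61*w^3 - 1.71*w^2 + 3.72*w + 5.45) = 2.44*w^5 - 9.2739*w^4 + 20.9587*w^3 + 9.0434*w^2 - 26.2839*w - 6.649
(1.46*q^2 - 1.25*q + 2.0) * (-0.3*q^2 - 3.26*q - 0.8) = -0.438*q^4 - 4.3846*q^3 + 2.307*q^2 - 5.52*q - 1.6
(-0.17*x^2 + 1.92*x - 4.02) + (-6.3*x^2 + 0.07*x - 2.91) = -6.47*x^2 + 1.99*x - 6.93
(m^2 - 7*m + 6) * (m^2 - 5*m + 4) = m^4 - 12*m^3 + 45*m^2 - 58*m + 24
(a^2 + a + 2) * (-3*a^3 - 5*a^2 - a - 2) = -3*a^5 - 8*a^4 - 12*a^3 - 13*a^2 - 4*a - 4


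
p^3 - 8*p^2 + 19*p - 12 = (p - 4)*(p - 3)*(p - 1)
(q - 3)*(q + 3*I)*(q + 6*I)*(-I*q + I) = -I*q^4 + 9*q^3 + 4*I*q^3 - 36*q^2 + 15*I*q^2 + 27*q - 72*I*q + 54*I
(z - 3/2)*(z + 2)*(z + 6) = z^3 + 13*z^2/2 - 18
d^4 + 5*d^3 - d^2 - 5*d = d*(d - 1)*(d + 1)*(d + 5)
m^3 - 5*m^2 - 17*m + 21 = (m - 7)*(m - 1)*(m + 3)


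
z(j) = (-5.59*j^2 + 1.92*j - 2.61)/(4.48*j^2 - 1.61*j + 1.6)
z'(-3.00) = -0.01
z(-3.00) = -1.26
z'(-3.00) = -0.01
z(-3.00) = -1.26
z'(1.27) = 0.14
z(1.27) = -1.35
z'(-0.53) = -0.29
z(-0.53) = -1.40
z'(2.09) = 0.04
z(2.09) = -1.29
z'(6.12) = 0.00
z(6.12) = -1.26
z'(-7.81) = -0.00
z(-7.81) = -1.25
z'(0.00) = -0.44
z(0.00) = -1.63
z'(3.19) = 0.01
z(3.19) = -1.27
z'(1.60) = 0.08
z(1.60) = -1.32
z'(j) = (1.61 - 8.96*j)*(-5.59*j^2 + 1.92*j - 2.61)/(4.48*j^2 - 1.61*j + 1.6)^2 + (1.92 - 11.18*j)/(4.48*j^2 - 1.61*j + 1.6)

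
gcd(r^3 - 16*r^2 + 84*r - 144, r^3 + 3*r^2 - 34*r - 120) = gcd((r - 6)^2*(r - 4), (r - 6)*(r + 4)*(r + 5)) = r - 6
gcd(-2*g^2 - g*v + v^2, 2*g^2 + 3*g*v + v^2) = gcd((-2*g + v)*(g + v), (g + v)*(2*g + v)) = g + v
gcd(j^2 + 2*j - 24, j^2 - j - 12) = j - 4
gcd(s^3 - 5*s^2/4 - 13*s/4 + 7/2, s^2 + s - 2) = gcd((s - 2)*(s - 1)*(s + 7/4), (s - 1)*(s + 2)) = s - 1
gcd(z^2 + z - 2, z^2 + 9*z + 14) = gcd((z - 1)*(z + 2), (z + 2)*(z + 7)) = z + 2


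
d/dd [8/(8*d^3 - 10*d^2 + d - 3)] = 8*(-24*d^2 + 20*d - 1)/(8*d^3 - 10*d^2 + d - 3)^2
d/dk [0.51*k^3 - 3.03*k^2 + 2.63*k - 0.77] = 1.53*k^2 - 6.06*k + 2.63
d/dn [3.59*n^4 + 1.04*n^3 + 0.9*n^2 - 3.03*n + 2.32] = 14.36*n^3 + 3.12*n^2 + 1.8*n - 3.03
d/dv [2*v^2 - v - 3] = 4*v - 1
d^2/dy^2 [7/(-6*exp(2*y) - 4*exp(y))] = 7*(-4*(3*exp(y) + 1)^2 + (3*exp(y) + 2)*(6*exp(y) + 1))*exp(-y)/(3*exp(y) + 2)^3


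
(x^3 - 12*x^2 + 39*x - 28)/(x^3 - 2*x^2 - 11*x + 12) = (x - 7)/(x + 3)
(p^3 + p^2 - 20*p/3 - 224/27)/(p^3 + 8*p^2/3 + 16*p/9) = (3*p^2 - p - 56/3)/(p*(3*p + 4))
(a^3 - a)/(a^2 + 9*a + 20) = (a^3 - a)/(a^2 + 9*a + 20)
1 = 1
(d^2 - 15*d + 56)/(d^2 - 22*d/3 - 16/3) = 3*(d - 7)/(3*d + 2)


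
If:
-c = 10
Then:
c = -10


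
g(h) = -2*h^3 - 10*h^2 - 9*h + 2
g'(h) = -6*h^2 - 20*h - 9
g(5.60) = -713.23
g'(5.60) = -309.16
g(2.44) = -108.55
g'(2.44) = -93.52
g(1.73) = -53.85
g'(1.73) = -61.56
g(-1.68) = -1.62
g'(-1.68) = 7.67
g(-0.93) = 3.33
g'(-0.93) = 4.41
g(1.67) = -50.23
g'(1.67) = -59.13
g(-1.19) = 1.92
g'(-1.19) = 6.30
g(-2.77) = -7.29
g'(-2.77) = 0.36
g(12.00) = -5002.00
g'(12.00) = -1113.00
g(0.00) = 2.00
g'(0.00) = -9.00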